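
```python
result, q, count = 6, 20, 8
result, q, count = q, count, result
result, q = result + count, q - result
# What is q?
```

Trace:
`result, q, count = 6, 20, 8` → result = 6; q = 20; count = 8
`result, q, count = q, count, result` → result = 20; q = 8; count = 6
`result, q = result + count, q - result` → result = 26; q = -12
So q = -12

Answer: -12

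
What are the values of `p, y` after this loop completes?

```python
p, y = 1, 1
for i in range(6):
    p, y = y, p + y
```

Fibonacci: after 6 iterations
`p, y` takes the values: (1, 1) → (1, 2) → (2, 3) → (3, 5) → (5, 8) → (8, 13) → (13, 21)

Answer: 13, 21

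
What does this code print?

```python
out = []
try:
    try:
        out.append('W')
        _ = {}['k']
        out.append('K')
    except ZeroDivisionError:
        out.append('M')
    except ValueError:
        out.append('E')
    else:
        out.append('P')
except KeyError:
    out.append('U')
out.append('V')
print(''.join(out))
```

Execution trace: 'W' (try body) → 'U' (outer except KeyError) → 'V' (after the try/except). Output: WUV

Answer: WUV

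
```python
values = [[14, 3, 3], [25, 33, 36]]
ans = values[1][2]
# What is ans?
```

Trace:
`values = [[14, 3, 3], [25, 33, 36]]` → values = [[14, 3, 3], [25, 33, 36]]
`ans = values[1][2]` → ans = 36
So ans = 36

Answer: 36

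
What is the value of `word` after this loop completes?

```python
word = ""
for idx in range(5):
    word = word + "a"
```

Repeat 'a' 5 times
`word` takes the values: "" → "a" → "aa" → "aaa" → "aaaa" → "aaaaa"

Answer: "aaaaa"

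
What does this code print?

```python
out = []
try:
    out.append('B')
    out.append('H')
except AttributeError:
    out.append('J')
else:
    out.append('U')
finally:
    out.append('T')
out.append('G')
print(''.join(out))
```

Execution trace: 'B' (try body) → 'H' (try body, no exception) → 'U' (else) → 'T' (finally) → 'G' (after the try/except). Output: BHUTG

Answer: BHUTG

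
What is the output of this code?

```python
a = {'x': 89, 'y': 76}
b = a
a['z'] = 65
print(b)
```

Key concept: dict aliasing.
Step by step:
`a = {'x': 89, 'y': 76}` → a = {'x': 89, 'y': 76}
`b = a` → b = {'x': 89, 'y': 76} (same object as a)
`a['z'] = 65` → a = {'x': 89, 'y': 76, 'z': 65} (same object as b); b = {'x': 89, 'y': 76, 'z': 65} (same object as a)
`print(b)` → prints {'x': 89, 'y': 76, 'z': 65}

Answer: {'x': 89, 'y': 76, 'z': 65}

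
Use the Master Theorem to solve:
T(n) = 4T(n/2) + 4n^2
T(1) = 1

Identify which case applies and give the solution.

a=4, b=2, f(n)=4n^2. log_2(4) = 2. Since c=2 = 2, Case 2 applies: T(n) = Θ(n^log_b(a) · log n) = O(n^2 log n).

Answer: O(n^2 log n) - Case 2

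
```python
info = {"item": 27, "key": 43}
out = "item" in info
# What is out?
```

Trace:
`info = {"item": 27, "key": 43}` → info = {'item': 27, 'key': 43}
`out = "item" in info` → out = True
So out = True

Answer: True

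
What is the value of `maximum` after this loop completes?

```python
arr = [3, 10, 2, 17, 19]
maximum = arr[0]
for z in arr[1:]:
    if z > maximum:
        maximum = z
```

Maximum of [3, 10, 2, 17, 19]
`maximum` takes the values: 3 → 10 → 17 → 19

Answer: 19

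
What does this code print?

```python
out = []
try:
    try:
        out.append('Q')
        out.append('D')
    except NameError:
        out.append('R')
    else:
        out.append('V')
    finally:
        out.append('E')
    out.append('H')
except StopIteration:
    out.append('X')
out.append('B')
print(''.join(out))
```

Execution trace: 'Q' (inner try body) → 'D' (inner try body, no exception) → 'V' (inner else) → 'E' (inner finally) → 'H' (try body, no exception) → 'B' (after the try/except). Output: QDVEHB

Answer: QDVEHB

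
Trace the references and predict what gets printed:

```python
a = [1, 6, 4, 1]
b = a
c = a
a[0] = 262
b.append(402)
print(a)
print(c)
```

Key concept: multiple aliases.
Step by step:
`a = [1, 6, 4, 1]` → a = [1, 6, 4, 1]
`b = a` → b = [1, 6, 4, 1] (same object as a)
`c = a` → c = [1, 6, 4, 1] (same object as a, b)
`a[0] = 262` → a = [262, 6, 4, 1] (same object as b, c); b = [262, 6, 4, 1] (same object as a, c); c = [262, 6, 4, 1] (same object as a, b)
`b.append(402)` → a = [262, 6, 4, 1, 402] (same object as b, c); b = [262, 6, 4, 1, 402] (same object as a, c); c = [262, 6, 4, 1, 402] (same object as a, b)
`print(a)` → prints [262, 6, 4, 1, 402]
`print(c)` → prints [262, 6, 4, 1, 402]

Answer:
[262, 6, 4, 1, 402]
[262, 6, 4, 1, 402]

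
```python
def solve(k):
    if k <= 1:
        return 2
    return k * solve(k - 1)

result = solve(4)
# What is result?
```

solve(4) = 4 * 3 * 2 * 2 = 48

Answer: 48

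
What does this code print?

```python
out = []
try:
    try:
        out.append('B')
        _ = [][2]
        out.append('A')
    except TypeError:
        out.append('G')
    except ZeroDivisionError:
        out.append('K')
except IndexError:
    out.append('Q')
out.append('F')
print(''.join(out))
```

Execution trace: 'B' (try body) → 'Q' (outer except IndexError) → 'F' (after the try/except). Output: BQF

Answer: BQF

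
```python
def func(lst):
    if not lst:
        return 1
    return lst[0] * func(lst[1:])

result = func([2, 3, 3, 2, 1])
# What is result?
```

Product over [2, 3, 3, 2, 1] = 2 * 3 * 3 * 2 * 1 = 36

Answer: 36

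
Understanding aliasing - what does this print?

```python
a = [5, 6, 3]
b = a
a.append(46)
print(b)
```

Key concept: basic list aliasing.
Step by step:
`a = [5, 6, 3]` → a = [5, 6, 3]
`b = a` → b = [5, 6, 3] (same object as a)
`a.append(46)` → a = [5, 6, 3, 46] (same object as b); b = [5, 6, 3, 46] (same object as a)
`print(b)` → prints [5, 6, 3, 46]

Answer: [5, 6, 3, 46]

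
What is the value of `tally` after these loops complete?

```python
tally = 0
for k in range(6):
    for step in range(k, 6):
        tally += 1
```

Upper triangle: 6 + 5 + ... + 1
`tally` takes the values: 0 → 1 → 2 → 3 → 4 → 5 → 6 → 7 → 8 → 9 → 10 → 11 → 12 → 13 → 14 → 15 → 16 → 17 → 18 → 19 → 20 → 21

Answer: 21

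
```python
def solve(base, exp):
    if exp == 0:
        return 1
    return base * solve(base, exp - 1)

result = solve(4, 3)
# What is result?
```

solve(4, 3) = 4 * 4 * 4 = 64

Answer: 64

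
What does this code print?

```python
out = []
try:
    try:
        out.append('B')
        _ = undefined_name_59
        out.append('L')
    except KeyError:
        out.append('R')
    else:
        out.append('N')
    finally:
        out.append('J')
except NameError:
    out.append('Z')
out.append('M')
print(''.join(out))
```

Execution trace: 'B' (try body) → 'J' (finally) → 'Z' (outer except NameError) → 'M' (after the try/except). Output: BJZM

Answer: BJZM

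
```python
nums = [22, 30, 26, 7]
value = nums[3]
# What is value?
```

Trace:
`nums = [22, 30, 26, 7]` → nums = [22, 30, 26, 7]
`value = nums[3]` → value = 7
So value = 7

Answer: 7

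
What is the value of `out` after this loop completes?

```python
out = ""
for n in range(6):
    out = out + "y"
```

Repeat 'y' 6 times
`out` takes the values: "" → "y" → "yy" → "yyy" → "yyyy" → "yyyyy" → "yyyyyy"

Answer: "yyyyyy"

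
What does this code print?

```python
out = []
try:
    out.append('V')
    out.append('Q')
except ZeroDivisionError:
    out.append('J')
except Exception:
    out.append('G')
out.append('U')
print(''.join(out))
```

Execution trace: 'V' (try body) → 'Q' (try body, no exception) → 'U' (after the try/except). Output: VQU

Answer: VQU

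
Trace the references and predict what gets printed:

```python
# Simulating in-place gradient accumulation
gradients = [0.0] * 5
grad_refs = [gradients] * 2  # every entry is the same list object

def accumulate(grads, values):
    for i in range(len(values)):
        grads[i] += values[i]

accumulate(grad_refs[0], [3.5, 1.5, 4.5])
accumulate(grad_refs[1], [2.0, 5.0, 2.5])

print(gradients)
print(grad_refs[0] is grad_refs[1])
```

Key concept: gradient accumulation aliasing.
Step by step:
`gradients = [0.0] * 5` → gradients = [0.0, 0.0, 0.0, 0.0, 0.0]
`grad_refs = [gradients] * 2` → grad_refs = [[0.0, 0.0, 0.0, 0.0, 0.0], [0.0, 0.0, 0.0, 0.0, 0.0]]
`accumulate(grad_refs[0], [3.5, 1.5, 4.5])` → gradients = [3.5, 1.5, 4.5, 0.0, 0.0]; grad_refs = [[3.5, 1.5, 4.5, 0.0, 0.0], [3.5, 1.5, 4.5, 0.0, 0.0]]
`accumulate(grad_refs[1], [2.0, 5.0, 2.5])` → gradients = [5.5, 6.5, 7.0, 0.0, 0.0]; grad_refs = [[5.5, 6.5, 7.0, 0.0, 0.0], [5.5, 6.5, 7.0, 0.0, 0.0]]
`print(gradients)` → prints [5.5, 6.5, 7.0, 0.0, 0.0]
`print(grad_refs[0] is grad_refs[1])` → prints True

Answer:
[5.5, 6.5, 7.0, 0.0, 0.0]
True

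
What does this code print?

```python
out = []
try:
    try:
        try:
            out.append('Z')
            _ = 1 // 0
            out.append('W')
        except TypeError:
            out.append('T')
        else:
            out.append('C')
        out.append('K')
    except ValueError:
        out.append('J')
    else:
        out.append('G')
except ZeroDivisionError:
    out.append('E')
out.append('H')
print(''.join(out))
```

Execution trace: 'Z' (inner try body) → 'E' (outer except ZeroDivisionError) → 'H' (after the try/except). Output: ZEH

Answer: ZEH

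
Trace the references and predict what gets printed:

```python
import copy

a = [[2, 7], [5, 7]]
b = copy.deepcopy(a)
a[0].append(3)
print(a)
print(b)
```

Key concept: deep copy is fully independent.
Step by step:
`a = [[2, 7], [5, 7]]` → a = [[2, 7], [5, 7]]
`b = copy.deepcopy(a)` → b = [[2, 7], [5, 7]]
`a[0].append(3)` → a = [[2, 7, 3], [5, 7]]
`print(a)` → prints [[2, 7, 3], [5, 7]]
`print(b)` → prints [[2, 7], [5, 7]]

Answer:
[[2, 7, 3], [5, 7]]
[[2, 7], [5, 7]]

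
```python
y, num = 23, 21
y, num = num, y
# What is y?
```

Trace:
`y, num = 23, 21` → y = 23; num = 21
`y, num = num, y` → y = 21; num = 23
So y = 21

Answer: 21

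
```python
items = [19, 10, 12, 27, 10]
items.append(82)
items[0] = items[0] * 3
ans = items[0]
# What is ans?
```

Trace:
`items = [19, 10, 12, 27, 10]` → items = [19, 10, 12, 27, 10]
`items.append(82)` → items = [19, 10, 12, 27, 10, 82]
`items[0] = items[0] * 3` → items = [57, 10, 12, 27, 10, 82]
`ans = items[0]` → ans = 57
So ans = 57

Answer: 57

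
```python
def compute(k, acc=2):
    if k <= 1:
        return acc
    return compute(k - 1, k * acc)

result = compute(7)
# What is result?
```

Accumulator trace (n, acc): (7, 2) -> (6, 14) -> (5, 84) -> (4, 420) -> (3, 1680) -> (2, 5040) -> (1, 10080) -> return 10080

Answer: 10080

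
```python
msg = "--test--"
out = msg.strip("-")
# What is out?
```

Trace:
`msg = "--test--"` → msg = '--test--'
`out = msg.strip("-")` → out = 'test'
So out = 'test'

Answer: 'test'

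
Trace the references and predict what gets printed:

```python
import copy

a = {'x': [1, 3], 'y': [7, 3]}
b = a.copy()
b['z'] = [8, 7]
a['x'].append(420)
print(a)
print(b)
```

Key concept: shallow copy of dict with mutable values.
Step by step:
`a = {'x': [1, 3], 'y': [7, 3]}` → a = {'x': [1, 3], 'y': [7, 3]}
`b = a.copy()` → b = {'x': [1, 3], 'y': [7, 3]}
`b['z'] = [8, 7]` → b = {'x': [1, 3], 'y': [7, 3], 'z': [8, 7]}
`a['x'].append(420)` → a = {'x': [1, 3, 420], 'y': [7, 3]}; b = {'x': [1, 3, 420], 'y': [7, 3], 'z': [8, 7]}
`print(a)` → prints {'x': [1, 3, 420], 'y': [7, 3]}
`print(b)` → prints {'x': [1, 3, 420], 'y': [7, 3], 'z': [8, 7]}

Answer:
{'x': [1, 3, 420], 'y': [7, 3]}
{'x': [1, 3, 420], 'y': [7, 3], 'z': [8, 7]}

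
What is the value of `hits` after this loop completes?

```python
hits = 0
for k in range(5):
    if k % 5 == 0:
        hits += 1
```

Count numbers divisible by 5 in range(5)
`hits` takes the values: 0 → 1

Answer: 1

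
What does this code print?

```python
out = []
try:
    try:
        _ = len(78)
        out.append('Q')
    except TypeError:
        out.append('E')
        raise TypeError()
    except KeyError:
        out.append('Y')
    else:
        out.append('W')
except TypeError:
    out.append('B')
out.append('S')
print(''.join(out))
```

Execution trace: 'E' (inner except TypeError) → 'B' (outer except TypeError) → 'S' (after the try/except). Output: EBS

Answer: EBS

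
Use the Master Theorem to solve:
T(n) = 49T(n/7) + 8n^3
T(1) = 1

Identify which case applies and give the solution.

a=49, b=7, f(n)=8n^3. log_7(49) = 2. Since c=3 > 2 and the regularity condition holds (49(n/7)^3 = (49/7^3)n^3 with 49/7^3 < 1), Case 3 applies: T(n) = Θ(f(n)) = O(n^3).

Answer: O(n^3) - Case 3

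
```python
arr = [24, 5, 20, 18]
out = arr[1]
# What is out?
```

Trace:
`arr = [24, 5, 20, 18]` → arr = [24, 5, 20, 18]
`out = arr[1]` → out = 5
So out = 5

Answer: 5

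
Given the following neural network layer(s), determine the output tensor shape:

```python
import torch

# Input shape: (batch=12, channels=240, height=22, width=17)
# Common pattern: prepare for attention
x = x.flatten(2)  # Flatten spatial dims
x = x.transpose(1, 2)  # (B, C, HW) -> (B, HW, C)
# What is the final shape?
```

Input: (12, 240, 22, 17) -> after flatten(2): (12, 240, 374) -> Output: (12, 374, 240)

Answer: (12, 374, 240)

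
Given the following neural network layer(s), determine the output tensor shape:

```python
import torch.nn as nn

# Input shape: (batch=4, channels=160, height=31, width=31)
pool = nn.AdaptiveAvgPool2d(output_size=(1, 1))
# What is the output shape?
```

Input: (4, 160, 31, 31) -> Output: (4, 160, 1, 1)

Answer: (4, 160, 1, 1)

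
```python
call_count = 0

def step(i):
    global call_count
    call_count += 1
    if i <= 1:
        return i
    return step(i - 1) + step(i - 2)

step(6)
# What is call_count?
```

Calls(i) = 1 + Calls(i-1) + Calls(i-2); Calls(0)=Calls(1)=1. For i=6 this gives 25.

Answer: 25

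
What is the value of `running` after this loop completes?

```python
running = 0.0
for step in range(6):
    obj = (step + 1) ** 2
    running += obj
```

Sum of squared losses 1² + 2² + ... + 6²
`running` takes the values: 0.0 → 1.0 → 5.0 → 14.0 → 30.0 → 55.0 → 91.0

Answer: 91.0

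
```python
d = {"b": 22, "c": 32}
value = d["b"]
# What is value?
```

Trace:
`d = {"b": 22, "c": 32}` → d = {'b': 22, 'c': 32}
`value = d["b"]` → value = 22
So value = 22

Answer: 22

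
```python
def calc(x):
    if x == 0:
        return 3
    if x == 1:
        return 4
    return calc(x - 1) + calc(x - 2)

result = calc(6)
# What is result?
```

Build up from base cases: calc(0)=3, calc(1)=4, calc(2)=7, calc(3)=11, calc(4)=18, calc(5)=29, calc(6)=47

Answer: 47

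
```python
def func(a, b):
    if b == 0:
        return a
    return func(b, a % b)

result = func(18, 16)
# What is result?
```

func(18, 16) -> func(16, 2) -> func(2, 0) -> 2

Answer: 2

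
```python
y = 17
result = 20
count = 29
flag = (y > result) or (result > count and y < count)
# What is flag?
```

Trace:
`y = 17` → y = 17
`result = 20` → result = 20
`count = 29` → count = 29
`flag = (y > result) or (result > count and y < count)` → flag = False
So flag = False

Answer: False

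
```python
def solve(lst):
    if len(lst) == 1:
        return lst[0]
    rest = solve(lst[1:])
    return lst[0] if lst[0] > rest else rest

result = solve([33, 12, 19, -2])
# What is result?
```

Recursive max over [33, 12, 19, -2] = 33

Answer: 33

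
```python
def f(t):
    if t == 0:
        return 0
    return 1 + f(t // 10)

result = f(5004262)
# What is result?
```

Count of digits of 5004262: 7

Answer: 7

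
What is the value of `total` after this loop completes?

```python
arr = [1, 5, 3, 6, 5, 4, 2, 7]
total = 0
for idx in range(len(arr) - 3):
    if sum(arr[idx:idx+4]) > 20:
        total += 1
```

Count windows with sum > 20
`total` takes the values: 0

Answer: 0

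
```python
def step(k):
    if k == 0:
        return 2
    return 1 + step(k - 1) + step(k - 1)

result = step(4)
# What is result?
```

step(k) = 1 + 2·step(k-1), step(0)=2. Closed form: (2+1)·2^4 - 1 = 47.

Answer: 47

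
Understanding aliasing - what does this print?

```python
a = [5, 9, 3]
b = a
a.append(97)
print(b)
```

Key concept: basic list aliasing.
Step by step:
`a = [5, 9, 3]` → a = [5, 9, 3]
`b = a` → b = [5, 9, 3] (same object as a)
`a.append(97)` → a = [5, 9, 3, 97] (same object as b); b = [5, 9, 3, 97] (same object as a)
`print(b)` → prints [5, 9, 3, 97]

Answer: [5, 9, 3, 97]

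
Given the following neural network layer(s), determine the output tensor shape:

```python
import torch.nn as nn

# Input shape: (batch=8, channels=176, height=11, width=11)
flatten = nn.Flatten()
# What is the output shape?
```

Input: (8, 176, 11, 11) -> Output: (8, 21296)

Answer: (8, 21296)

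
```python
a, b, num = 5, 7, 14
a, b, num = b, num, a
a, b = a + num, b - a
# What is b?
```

Trace:
`a, b, num = 5, 7, 14` → a = 5; b = 7; num = 14
`a, b, num = b, num, a` → a = 7; b = 14; num = 5
`a, b = a + num, b - a` → a = 12; b = 7
So b = 7

Answer: 7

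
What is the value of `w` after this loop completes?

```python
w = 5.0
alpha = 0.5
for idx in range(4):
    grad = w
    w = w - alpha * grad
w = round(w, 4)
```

Gradient descent: w = 5.0 * (1 - 0.5)^4
`w` takes the values: 5.0 → 2.5 → 1.25 → 0.625 → 0.3125

Answer: 0.3125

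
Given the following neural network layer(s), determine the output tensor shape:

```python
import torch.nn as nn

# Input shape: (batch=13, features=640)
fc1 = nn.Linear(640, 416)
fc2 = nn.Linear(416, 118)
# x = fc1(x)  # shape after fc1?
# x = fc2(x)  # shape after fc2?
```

Input: (13, 640) -> after fc1: (13, 416) -> Output: (13, 118)

Answer: (13, 118)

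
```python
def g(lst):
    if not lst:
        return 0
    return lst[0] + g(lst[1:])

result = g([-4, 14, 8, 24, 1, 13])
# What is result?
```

(-4) + 14 + 8 + 24 + 1 + 13 + 0 = 56

Answer: 56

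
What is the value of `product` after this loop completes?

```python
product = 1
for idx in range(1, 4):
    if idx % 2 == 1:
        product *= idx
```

Product of odd numbers 1 to 3
`product` takes the values: 1 → 3

Answer: 3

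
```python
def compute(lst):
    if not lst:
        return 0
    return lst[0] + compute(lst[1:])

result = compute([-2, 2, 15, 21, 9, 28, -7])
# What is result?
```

(-2) + 2 + 15 + 21 + 9 + 28 + (-7) + 0 = 66

Answer: 66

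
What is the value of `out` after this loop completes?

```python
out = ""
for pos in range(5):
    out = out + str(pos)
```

Concatenate digits 0 to 4
`out` takes the values: "" → "0" → "01" → "012" → "0123" → "01234"

Answer: "01234"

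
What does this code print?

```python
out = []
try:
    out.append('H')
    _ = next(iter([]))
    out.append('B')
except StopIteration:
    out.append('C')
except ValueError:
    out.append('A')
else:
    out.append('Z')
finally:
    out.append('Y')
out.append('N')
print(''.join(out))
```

Execution trace: 'H' (try body) → 'C' (except StopIteration) → 'Y' (finally) → 'N' (after the try/except). Output: HCYN

Answer: HCYN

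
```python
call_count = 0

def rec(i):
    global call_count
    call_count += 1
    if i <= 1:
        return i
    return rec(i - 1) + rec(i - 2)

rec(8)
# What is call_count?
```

Calls(i) = 1 + Calls(i-1) + Calls(i-2); Calls(0)=Calls(1)=1. For i=8 this gives 67.

Answer: 67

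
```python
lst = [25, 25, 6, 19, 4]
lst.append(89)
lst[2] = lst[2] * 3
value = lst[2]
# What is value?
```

Trace:
`lst = [25, 25, 6, 19, 4]` → lst = [25, 25, 6, 19, 4]
`lst.append(89)` → lst = [25, 25, 6, 19, 4, 89]
`lst[2] = lst[2] * 3` → lst = [25, 25, 18, 19, 4, 89]
`value = lst[2]` → value = 18
So value = 18

Answer: 18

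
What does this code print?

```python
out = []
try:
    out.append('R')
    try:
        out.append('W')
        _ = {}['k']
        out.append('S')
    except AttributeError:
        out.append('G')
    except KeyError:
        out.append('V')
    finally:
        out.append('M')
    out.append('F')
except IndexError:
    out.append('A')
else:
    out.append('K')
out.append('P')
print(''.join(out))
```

Execution trace: 'R' (try body) → 'W' (inner try body) → 'V' (inner except KeyError) → 'M' (inner finally) → 'F' (try body, no exception) → 'K' (else) → 'P' (after the try/except). Output: RWVMFKP

Answer: RWVMFKP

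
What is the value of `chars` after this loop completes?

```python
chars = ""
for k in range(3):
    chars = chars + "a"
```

Repeat 'a' 3 times
`chars` takes the values: "" → "a" → "aa" → "aaa"

Answer: "aaa"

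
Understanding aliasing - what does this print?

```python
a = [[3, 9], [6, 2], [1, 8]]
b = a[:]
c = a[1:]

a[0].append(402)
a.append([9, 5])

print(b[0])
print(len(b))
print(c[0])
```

Key concept: slice with nested mutation.
Step by step:
`a = [[3, 9], [6, 2], [1, 8]]` → a = [[3, 9], [6, 2], [1, 8]]
`b = a[:]` → b = [[3, 9], [6, 2], [1, 8]]
`c = a[1:]` → c = [[6, 2], [1, 8]]
`a[0].append(402)` → a = [[3, 9, 402], [6, 2], [1, 8]]; b = [[3, 9, 402], [6, 2], [1, 8]]
`a.append([9, 5])` → a = [[3, 9, 402], [6, 2], [1, 8], [9, 5]]
`print(b[0])` → prints [3, 9, 402]
`print(len(b))` → prints 3
`print(c[0])` → prints [6, 2]

Answer:
[3, 9, 402]
3
[6, 2]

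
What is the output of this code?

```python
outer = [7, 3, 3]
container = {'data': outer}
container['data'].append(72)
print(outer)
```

Key concept: dict holds reference to list.
Step by step:
`outer = [7, 3, 3]` → outer = [7, 3, 3]
`container = {'data': outer}` → container = {'data': [7, 3, 3]}
`container['data'].append(72)` → outer = [7, 3, 3, 72]; container = {'data': [7, 3, 3, 72]}
`print(outer)` → prints [7, 3, 3, 72]

Answer: [7, 3, 3, 72]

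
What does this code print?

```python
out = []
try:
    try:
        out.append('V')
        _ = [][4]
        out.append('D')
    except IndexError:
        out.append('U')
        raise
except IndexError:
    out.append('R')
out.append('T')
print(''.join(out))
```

Execution trace: 'V' (inner try body) → 'U' (inner except IndexError) → 'R' (outer except IndexError) → 'T' (after the try/except). Output: VURT

Answer: VURT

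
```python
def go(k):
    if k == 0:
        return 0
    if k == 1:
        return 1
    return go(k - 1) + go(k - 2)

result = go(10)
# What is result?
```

Build up from base cases: go(0)=0, go(1)=1, go(2)=1, go(3)=2, go(4)=3, go(5)=5, go(6)=8, ..., go(10)=55

Answer: 55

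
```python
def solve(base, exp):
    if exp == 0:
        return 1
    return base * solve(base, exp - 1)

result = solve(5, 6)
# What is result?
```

solve(5, 6) = 5 * 5 * 5 * 5 * 5 * 5 = 15625

Answer: 15625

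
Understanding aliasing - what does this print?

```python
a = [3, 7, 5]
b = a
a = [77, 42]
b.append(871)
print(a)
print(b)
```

Key concept: rebinding vs mutation: a is rebound to a new list, b still points at the original.
Step by step:
`a = [3, 7, 5]` → a = [3, 7, 5]
`b = a` → b = [3, 7, 5] (same object as a)
`a = [77, 42]` → a = [77, 42]
`b.append(871)` → b = [3, 7, 5, 871]
`print(a)` → prints [77, 42]
`print(b)` → prints [3, 7, 5, 871]

Answer:
[77, 42]
[3, 7, 5, 871]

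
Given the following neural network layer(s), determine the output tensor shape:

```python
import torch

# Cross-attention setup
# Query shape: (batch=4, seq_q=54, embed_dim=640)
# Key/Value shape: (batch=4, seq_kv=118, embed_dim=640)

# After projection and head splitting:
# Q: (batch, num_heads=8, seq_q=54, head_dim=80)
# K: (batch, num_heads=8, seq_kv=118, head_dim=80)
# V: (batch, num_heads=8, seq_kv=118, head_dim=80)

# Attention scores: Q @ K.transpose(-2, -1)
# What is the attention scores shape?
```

Input: (4, 54, 640) -> Output: (4, 8, 54, 118)

Answer: (4, 8, 54, 118)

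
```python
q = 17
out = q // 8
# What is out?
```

Trace:
`q = 17` → q = 17
`out = q // 8` → out = 2
So out = 2

Answer: 2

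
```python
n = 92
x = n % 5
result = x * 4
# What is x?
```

Trace:
`n = 92` → n = 92
`x = n % 5` → x = 2
`result = x * 4` → result = 8
So x = 2

Answer: 2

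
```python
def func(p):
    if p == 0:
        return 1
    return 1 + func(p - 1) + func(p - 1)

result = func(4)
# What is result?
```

func(p) = 1 + 2·func(p-1), func(0)=1. Closed form: (1+1)·2^4 - 1 = 31.

Answer: 31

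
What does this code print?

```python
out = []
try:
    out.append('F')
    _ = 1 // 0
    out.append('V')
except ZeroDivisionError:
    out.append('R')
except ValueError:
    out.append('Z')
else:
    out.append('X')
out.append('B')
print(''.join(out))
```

Execution trace: 'F' (try body) → 'R' (except ZeroDivisionError) → 'B' (after the try/except). Output: FRB

Answer: FRB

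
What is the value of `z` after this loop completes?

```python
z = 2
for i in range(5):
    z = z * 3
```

Multiply by 3, 5 times: 2 * 3^5 = 486
`z` takes the values: 2 → 6 → 18 → 54 → 162 → 486

Answer: 486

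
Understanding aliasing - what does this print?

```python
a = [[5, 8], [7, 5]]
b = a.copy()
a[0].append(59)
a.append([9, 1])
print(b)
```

Key concept: shallow copy with nested lists.
Step by step:
`a = [[5, 8], [7, 5]]` → a = [[5, 8], [7, 5]]
`b = a.copy()` → b = [[5, 8], [7, 5]]
`a[0].append(59)` → a = [[5, 8, 59], [7, 5]]; b = [[5, 8, 59], [7, 5]]
`a.append([9, 1])` → a = [[5, 8, 59], [7, 5], [9, 1]]
`print(b)` → prints [[5, 8, 59], [7, 5]]

Answer: [[5, 8, 59], [7, 5]]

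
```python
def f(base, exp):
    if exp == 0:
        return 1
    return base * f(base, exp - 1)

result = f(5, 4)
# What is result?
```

f(5, 4) = 5 * 5 * 5 * 5 = 625

Answer: 625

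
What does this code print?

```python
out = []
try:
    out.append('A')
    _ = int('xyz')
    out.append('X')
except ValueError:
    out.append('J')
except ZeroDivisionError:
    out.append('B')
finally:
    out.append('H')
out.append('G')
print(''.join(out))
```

Execution trace: 'A' (try body) → 'J' (except ValueError) → 'H' (finally) → 'G' (after the try/except). Output: AJHG

Answer: AJHG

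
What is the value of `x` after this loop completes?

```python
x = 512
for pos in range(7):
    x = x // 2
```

Halve 7 times: 512 // 2^7 = 4
`x` takes the values: 512 → 256 → 128 → 64 → 32 → 16 → 8 → 4

Answer: 4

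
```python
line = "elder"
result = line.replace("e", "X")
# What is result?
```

Trace:
`line = "elder"` → line = 'elder'
`result = line.replace("e", "X")` → result = 'XldXr'
So result = 'XldXr'

Answer: 'XldXr'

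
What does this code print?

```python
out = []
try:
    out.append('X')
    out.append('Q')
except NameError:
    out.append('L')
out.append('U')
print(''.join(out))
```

Execution trace: 'X' (try body) → 'Q' (try body, no exception) → 'U' (after the try/except). Output: XQU

Answer: XQU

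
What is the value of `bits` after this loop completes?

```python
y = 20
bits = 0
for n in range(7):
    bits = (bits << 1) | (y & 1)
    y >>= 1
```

Reverse lowest 7 bits of 20
`bits` takes the values: 0 → 1 → 2 → 5 → 10 → 20

Answer: 20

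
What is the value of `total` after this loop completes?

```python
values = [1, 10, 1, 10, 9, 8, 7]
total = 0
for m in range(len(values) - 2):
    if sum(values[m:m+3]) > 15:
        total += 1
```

Count windows with sum > 15
`total` takes the values: 0 → 1 → 2 → 3 → 4

Answer: 4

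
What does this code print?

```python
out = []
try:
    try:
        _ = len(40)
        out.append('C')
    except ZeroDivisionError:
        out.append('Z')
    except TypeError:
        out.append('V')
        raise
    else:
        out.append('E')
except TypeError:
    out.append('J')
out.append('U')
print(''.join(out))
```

Execution trace: 'V' (inner except TypeError) → 'J' (outer except TypeError) → 'U' (after the try/except). Output: VJU

Answer: VJU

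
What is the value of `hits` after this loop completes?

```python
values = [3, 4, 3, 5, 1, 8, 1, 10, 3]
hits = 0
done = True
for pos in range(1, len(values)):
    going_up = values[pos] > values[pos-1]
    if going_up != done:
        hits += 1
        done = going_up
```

Count direction changes in [3, 4, 3, 5, 1, 8, 1, 10, 3]
`hits` takes the values: 0 → 1 → 2 → 3 → 4 → 5 → 6 → 7

Answer: 7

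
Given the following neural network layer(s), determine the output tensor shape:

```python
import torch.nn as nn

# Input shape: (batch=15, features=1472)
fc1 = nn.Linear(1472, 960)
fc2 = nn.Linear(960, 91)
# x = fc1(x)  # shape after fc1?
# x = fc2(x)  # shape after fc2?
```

Input: (15, 1472) -> after fc1: (15, 960) -> Output: (15, 91)

Answer: (15, 91)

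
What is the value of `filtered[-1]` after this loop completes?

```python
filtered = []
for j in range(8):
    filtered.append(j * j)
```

Last element of squares 0 to 7
`filtered` takes the values: [] → [0] → [0, 1] → [0, 1, 4] → [0, 1, 4, 9] → [0, 1, 4, 9, 16] → [0, 1, 4, 9, 16, 25] → [0, 1, 4, 9, 16, 25, 36] → [0, 1, 4, 9, 16, 25, 36, 49]
So `filtered[-1]` = 49

Answer: 49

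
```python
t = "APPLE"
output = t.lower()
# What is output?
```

Trace:
`t = "APPLE"` → t = 'APPLE'
`output = t.lower()` → output = 'apple'
So output = 'apple'

Answer: 'apple'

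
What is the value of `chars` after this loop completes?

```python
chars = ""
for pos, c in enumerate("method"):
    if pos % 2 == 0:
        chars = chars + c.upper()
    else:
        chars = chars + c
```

Uppercase even positions in 'method'
`chars` takes the values: "" → "M" → "Me" → "MeT" → "MeTh" → "MeThO" → "MeThOd"

Answer: "MeThOd"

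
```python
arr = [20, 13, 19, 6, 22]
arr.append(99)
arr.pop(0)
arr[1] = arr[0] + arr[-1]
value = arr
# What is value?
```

Trace:
`arr = [20, 13, 19, 6, 22]` → arr = [20, 13, 19, 6, 22]
`arr.append(99)` → arr = [20, 13, 19, 6, 22, 99]
`arr.pop(0)` → arr = [13, 19, 6, 22, 99]
`arr[1] = arr[0] + arr[-1]` → arr = [13, 112, 6, 22, 99]
`value = arr` → value = [13, 112, 6, 22, 99]
So value = [13, 112, 6, 22, 99]

Answer: [13, 112, 6, 22, 99]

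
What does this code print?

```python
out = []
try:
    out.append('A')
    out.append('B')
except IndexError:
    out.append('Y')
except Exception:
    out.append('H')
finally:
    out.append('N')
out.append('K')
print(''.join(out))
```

Execution trace: 'A' (try body) → 'B' (try body, no exception) → 'N' (finally) → 'K' (after the try/except). Output: ABNK

Answer: ABNK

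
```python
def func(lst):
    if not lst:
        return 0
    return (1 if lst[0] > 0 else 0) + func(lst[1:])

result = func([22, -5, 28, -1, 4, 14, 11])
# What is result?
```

Count of positive elements in [22, -5, 28, -1, 4, 14, 11] = 5

Answer: 5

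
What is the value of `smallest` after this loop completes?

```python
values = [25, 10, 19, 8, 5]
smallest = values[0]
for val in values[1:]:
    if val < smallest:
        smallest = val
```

Minimum of [25, 10, 19, 8, 5]
`smallest` takes the values: 25 → 10 → 8 → 5

Answer: 5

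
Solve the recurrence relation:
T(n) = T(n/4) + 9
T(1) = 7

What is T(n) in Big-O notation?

Each step divides n by 4 and adds 9. After log_4(n) steps we reach T(1)=7. So T(n) = 9·log_4(n) + 7 = O(log n).

Answer: O(log n)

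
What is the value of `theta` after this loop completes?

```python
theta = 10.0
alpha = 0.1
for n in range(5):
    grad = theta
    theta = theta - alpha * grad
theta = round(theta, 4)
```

Gradient descent: w = 10.0 * (1 - 0.1)^5
`theta` takes the values: 10.0 → 9.0 → 8.1 → 7.29 → 6.561 → 5.9049

Answer: 5.9049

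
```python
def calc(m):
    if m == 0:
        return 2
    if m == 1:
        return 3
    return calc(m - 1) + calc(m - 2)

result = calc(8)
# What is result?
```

Build up from base cases: calc(0)=2, calc(1)=3, calc(2)=5, calc(3)=8, calc(4)=13, calc(5)=21, calc(6)=34, ..., calc(8)=89

Answer: 89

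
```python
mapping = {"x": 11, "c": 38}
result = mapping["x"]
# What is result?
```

Trace:
`mapping = {"x": 11, "c": 38}` → mapping = {'x': 11, 'c': 38}
`result = mapping["x"]` → result = 11
So result = 11

Answer: 11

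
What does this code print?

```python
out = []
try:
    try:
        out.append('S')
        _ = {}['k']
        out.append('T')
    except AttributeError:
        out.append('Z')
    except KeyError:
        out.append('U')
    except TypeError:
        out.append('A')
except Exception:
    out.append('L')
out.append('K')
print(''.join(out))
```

Execution trace: 'S' (inner try body) → 'U' (inner except KeyError) → 'K' (after the try/except). Output: SUK

Answer: SUK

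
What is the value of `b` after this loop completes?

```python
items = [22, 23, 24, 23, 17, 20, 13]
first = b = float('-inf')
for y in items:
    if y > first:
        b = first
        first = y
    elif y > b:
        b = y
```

Second largest (with repeats) in [22, 23, 24, 23, 17, 20, 13]
`b` takes the values: -inf → 22 → 23

Answer: 23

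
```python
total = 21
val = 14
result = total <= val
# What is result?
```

Trace:
`total = 21` → total = 21
`val = 14` → val = 14
`result = total <= val` → result = False
So result = False

Answer: False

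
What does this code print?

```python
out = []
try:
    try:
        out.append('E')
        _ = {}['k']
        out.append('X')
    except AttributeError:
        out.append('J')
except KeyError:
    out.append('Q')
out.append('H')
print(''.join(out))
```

Execution trace: 'E' (inner try body) → 'Q' (outer except KeyError) → 'H' (after the try/except). Output: EQH

Answer: EQH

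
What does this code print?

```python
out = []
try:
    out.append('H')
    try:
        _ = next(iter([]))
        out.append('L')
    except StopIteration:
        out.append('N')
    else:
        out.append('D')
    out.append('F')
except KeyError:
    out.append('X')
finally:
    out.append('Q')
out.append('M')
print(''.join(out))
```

Execution trace: 'H' (try body) → 'N' (inner except StopIteration) → 'F' (try body, no exception) → 'Q' (finally) → 'M' (after the try/except). Output: HNFQM

Answer: HNFQM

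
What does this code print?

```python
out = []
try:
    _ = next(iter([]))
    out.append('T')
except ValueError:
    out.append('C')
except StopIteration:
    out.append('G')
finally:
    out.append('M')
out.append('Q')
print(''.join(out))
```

Execution trace: 'G' (except StopIteration) → 'M' (finally) → 'Q' (after the try/except). Output: GMQ

Answer: GMQ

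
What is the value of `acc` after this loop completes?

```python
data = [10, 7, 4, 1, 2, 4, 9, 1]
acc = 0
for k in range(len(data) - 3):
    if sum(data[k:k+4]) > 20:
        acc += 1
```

Count windows with sum > 20
`acc` takes the values: 0 → 1

Answer: 1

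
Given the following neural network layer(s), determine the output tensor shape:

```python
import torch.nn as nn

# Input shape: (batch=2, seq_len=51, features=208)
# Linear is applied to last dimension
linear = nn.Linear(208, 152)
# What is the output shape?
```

Input: (2, 51, 208) -> Output: (2, 51, 152)

Answer: (2, 51, 152)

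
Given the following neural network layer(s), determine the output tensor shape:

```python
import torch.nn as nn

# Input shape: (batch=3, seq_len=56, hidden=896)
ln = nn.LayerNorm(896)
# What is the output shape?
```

Input: (3, 56, 896) -> Output: (3, 56, 896)

Answer: (3, 56, 896)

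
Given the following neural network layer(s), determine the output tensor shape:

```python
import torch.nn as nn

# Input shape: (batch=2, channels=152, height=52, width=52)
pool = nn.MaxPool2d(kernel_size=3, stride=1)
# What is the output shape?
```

Input: (2, 152, 52, 52) -> Output: (2, 152, 50, 50)

Answer: (2, 152, 50, 50)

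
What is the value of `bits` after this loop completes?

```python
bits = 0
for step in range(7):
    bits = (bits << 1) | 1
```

Build 7 consecutive 1-bits: 0b1111111
`bits` takes the values: 0 → 1 → 3 → 7 → 15 → 31 → 63 → 127

Answer: 127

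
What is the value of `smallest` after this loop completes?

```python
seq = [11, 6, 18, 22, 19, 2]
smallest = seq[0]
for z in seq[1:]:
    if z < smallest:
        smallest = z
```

Minimum of [11, 6, 18, 22, 19, 2]
`smallest` takes the values: 11 → 6 → 2

Answer: 2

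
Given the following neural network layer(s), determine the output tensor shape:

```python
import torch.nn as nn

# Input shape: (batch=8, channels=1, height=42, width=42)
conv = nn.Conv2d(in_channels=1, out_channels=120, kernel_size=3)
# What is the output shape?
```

Input: (8, 1, 42, 42) -> Output: (8, 120, 40, 40)

Answer: (8, 120, 40, 40)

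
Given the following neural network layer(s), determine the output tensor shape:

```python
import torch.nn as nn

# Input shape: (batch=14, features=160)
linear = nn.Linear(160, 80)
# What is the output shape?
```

Input: (14, 160) -> Output: (14, 80)

Answer: (14, 80)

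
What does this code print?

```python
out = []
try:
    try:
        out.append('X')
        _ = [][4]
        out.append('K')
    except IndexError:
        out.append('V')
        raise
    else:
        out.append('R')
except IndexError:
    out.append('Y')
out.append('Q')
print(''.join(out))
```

Execution trace: 'X' (inner try body) → 'V' (inner except IndexError) → 'Y' (outer except IndexError) → 'Q' (after the try/except). Output: XVYQ

Answer: XVYQ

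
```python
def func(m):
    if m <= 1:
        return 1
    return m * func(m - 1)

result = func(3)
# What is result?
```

func(3) = 3 * 2 * 1 = 6

Answer: 6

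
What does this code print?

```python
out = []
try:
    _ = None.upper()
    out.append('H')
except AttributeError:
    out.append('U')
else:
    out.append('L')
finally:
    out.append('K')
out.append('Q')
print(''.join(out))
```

Execution trace: 'U' (except AttributeError) → 'K' (finally) → 'Q' (after the try/except). Output: UKQ

Answer: UKQ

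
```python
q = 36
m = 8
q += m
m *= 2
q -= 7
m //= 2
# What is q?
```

Trace:
`q = 36` → q = 36
`m = 8` → m = 8
`q += m` → q = 44
`m *= 2` → m = 16
`q -= 7` → q = 37
`m //= 2` → m = 8
So q = 37

Answer: 37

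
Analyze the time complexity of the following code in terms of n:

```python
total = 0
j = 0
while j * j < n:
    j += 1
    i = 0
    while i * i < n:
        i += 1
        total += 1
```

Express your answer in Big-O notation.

Each loop level contributes: √n × √n. Multiplying the contributions gives O(n).

Answer: O(n)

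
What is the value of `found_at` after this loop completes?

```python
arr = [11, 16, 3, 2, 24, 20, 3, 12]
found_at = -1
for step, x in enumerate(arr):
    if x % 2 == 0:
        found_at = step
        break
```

First even number index in [11, 16, 3, 2, 24, 20, 3, 12]
`found_at` takes the values: -1 → 1

Answer: 1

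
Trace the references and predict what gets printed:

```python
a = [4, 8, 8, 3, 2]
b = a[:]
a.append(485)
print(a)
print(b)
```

Key concept: slice [:] creates copy.
Step by step:
`a = [4, 8, 8, 3, 2]` → a = [4, 8, 8, 3, 2]
`b = a[:]` → b = [4, 8, 8, 3, 2]
`a.append(485)` → a = [4, 8, 8, 3, 2, 485]
`print(a)` → prints [4, 8, 8, 3, 2, 485]
`print(b)` → prints [4, 8, 8, 3, 2]

Answer:
[4, 8, 8, 3, 2, 485]
[4, 8, 8, 3, 2]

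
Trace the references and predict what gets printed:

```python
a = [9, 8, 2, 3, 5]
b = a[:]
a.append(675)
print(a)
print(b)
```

Key concept: slice [:] creates copy.
Step by step:
`a = [9, 8, 2, 3, 5]` → a = [9, 8, 2, 3, 5]
`b = a[:]` → b = [9, 8, 2, 3, 5]
`a.append(675)` → a = [9, 8, 2, 3, 5, 675]
`print(a)` → prints [9, 8, 2, 3, 5, 675]
`print(b)` → prints [9, 8, 2, 3, 5]

Answer:
[9, 8, 2, 3, 5, 675]
[9, 8, 2, 3, 5]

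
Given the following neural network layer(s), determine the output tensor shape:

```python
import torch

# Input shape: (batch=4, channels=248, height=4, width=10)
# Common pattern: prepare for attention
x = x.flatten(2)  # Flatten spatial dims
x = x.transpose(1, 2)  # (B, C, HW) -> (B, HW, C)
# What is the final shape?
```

Input: (4, 248, 4, 10) -> after flatten(2): (4, 248, 40) -> Output: (4, 40, 248)

Answer: (4, 40, 248)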